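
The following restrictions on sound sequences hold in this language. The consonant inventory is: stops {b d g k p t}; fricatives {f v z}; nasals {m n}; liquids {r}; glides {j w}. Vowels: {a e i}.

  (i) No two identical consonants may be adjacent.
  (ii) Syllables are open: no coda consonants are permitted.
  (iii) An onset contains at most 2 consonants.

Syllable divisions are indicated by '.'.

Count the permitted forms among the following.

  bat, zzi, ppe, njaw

bat — violates constraint (ii): syllable 1 coda /t/ has 1 consonant (> 0) → not permitted
zzi — violates constraint (i): adjacent identical consonants /zz/ → not permitted
ppe — violates constraint (i): adjacent identical consonants /pp/ → not permitted
njaw — violates constraint (ii): syllable 1 coda /w/ has 1 consonant (> 0) → not permitted
No form is permitted → 0.

0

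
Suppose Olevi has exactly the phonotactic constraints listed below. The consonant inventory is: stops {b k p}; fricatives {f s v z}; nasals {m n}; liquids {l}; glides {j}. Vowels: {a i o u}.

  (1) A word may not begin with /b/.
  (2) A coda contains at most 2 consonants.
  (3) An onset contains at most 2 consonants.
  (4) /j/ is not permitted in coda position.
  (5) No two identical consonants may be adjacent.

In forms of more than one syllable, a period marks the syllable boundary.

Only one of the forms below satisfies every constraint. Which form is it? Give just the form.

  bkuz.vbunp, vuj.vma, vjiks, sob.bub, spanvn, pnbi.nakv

bkuz.vbunp — violates constraint 1: word begins with /b/ → not permitted
vuj.vma — violates constraint 4: syllable 1 coda contains /j/ → not permitted
vjiks — σ1 onset /vj/ (2C), coda /ks/ (2C) ok → permitted
sob.bub — violates constraint 5: adjacent identical consonants /bb/ → not permitted
spanvn — violates constraint 2: syllable 1 coda /nvn/ has 3 consonants (> 2) → not permitted
pnbi.nakv — violates constraint 3: syllable 1 onset /pnb/ has 3 consonants (> 2) → not permitted

vjiks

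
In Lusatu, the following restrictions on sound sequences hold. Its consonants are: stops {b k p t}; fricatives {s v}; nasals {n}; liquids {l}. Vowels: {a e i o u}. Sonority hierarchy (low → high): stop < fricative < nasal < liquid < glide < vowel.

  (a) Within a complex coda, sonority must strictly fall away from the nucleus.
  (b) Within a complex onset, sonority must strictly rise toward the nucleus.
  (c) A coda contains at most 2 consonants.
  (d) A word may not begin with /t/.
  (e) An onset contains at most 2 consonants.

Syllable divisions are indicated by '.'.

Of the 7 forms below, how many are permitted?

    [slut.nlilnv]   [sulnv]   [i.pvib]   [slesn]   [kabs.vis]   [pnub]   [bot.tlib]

3

[slut.nlilnv] — violates constraint (c): syllable 2 coda /lnv/ has 3 consonants (> 2) → not permitted
[sulnv] — violates constraint (c): syllable 1 coda /lnv/ has 3 consonants (> 2) → not permitted
[i.pvib] — σ1 onset /∅/, coda /∅/ ok; σ2 onset /pv/ (1→2 rises), coda /b/ ok → permitted
[slesn] — violates constraint (a): syllable 1 coda /sn/: /s/ (fricative, 2) → /n/ (nasal, 3) does not fall → not permitted
[kabs.vis] — violates constraint (a): syllable 1 coda /bs/: /b/ (stop, 1) → /s/ (fricative, 2) does not fall → not permitted
[pnub] — σ1 onset /pn/ (1→3 rises), coda /b/ ok → permitted
[bot.tlib] — σ1 onset /b/, coda /t/ ok; σ2 onset /tl/ (1→4 rises), coda /b/ ok → permitted
Permitted: [i.pvib], [pnub], [bot.tlib] → 3.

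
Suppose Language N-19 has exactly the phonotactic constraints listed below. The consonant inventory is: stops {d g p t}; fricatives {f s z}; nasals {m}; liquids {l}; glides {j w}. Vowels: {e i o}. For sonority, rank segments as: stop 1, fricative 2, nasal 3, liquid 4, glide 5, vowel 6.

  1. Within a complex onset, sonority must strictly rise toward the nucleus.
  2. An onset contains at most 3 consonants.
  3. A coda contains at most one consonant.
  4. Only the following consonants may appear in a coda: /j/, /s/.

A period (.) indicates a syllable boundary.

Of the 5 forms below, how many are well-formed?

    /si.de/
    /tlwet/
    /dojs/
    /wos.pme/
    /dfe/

/si.de/ — σ1 onset /s/, coda /∅/ ok; σ2 onset /d/, coda /∅/ ok → well-formed
/tlwet/ — violates constraint 4: syllable 1 coda contains /t/, which is not a licensed coda consonant → ill-formed
/dojs/ — violates constraint 3: syllable 1 coda /js/ has 2 consonants (> 1) → ill-formed
/wos.pme/ — σ1 onset /w/, coda /s/ ok; σ2 onset /pm/ (1→3 rises), coda /∅/ ok → well-formed
/dfe/ — σ1 onset /df/ (1→2 rises), coda /∅/ ok → well-formed
Well-formed: /si.de/, /wos.pme/, /dfe/ → 3.

3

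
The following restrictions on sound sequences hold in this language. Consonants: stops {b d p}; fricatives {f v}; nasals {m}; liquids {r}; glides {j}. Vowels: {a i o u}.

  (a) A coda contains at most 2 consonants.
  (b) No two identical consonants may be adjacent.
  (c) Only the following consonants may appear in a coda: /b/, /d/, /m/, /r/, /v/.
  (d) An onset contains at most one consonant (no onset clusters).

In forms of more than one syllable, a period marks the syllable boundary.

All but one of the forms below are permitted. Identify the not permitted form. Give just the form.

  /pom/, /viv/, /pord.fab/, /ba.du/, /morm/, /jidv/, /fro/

/pom/ — σ1 onset /p/, coda /m/ ok → permitted
/viv/ — σ1 onset /v/, coda /v/ ok → permitted
/pord.fab/ — σ1 onset /p/, coda /rd/ (2C) ok; σ2 onset /f/, coda /b/ ok → permitted
/ba.du/ — σ1 onset /b/, coda /∅/ ok; σ2 onset /d/, coda /∅/ ok → permitted
/morm/ — σ1 onset /m/, coda /rm/ (2C) ok → permitted
/jidv/ — σ1 onset /j/, coda /dv/ (2C) ok → permitted
/fro/ — violates constraint (d): syllable 1 onset /fr/ has 2 consonants (> 1) → not permitted

/fro/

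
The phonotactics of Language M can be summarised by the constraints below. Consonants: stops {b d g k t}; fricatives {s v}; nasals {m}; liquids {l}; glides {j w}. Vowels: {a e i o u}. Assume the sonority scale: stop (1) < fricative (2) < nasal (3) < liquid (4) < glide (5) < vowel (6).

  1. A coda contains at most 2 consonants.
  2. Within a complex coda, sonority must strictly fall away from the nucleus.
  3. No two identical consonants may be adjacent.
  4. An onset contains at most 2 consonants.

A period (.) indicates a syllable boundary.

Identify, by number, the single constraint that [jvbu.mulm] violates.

[jvbu.mulm]: syllable 1 onset /jvb/ has 3 consonants (> 2).
This is a violation of constraint 4: "An onset contains at most 2 consonants."
The remaining constraints (1, 2, 3) are satisfied.

4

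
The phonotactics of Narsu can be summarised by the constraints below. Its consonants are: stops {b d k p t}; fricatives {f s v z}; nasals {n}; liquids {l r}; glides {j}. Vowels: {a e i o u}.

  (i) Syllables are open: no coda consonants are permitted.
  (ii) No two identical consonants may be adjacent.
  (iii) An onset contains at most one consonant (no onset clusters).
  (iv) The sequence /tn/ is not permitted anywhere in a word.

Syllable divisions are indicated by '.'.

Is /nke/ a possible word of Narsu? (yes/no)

no

/nke/ — violates constraint (iii): syllable 1 onset /nk/ has 2 consonants (> 1) → illicit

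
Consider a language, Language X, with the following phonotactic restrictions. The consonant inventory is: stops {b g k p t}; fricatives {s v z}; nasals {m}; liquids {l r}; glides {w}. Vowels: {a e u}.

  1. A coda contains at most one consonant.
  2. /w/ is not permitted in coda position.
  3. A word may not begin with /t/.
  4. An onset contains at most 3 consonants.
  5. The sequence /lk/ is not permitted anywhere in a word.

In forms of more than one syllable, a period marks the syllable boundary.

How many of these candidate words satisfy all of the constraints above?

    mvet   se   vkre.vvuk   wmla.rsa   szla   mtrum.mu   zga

7

mvet — σ1 onset /mv/ (2C), coda /t/ ok → licit
se — σ1 onset /s/, coda /∅/ ok → licit
vkre.vvuk — σ1 onset /vkr/ (3C), coda /∅/ ok; σ2 onset /vv/ (2C), coda /k/ ok → licit
wmla.rsa — σ1 onset /wml/ (3C), coda /∅/ ok; σ2 onset /rs/ (2C), coda /∅/ ok → licit
szla — σ1 onset /szl/ (3C), coda /∅/ ok → licit
mtrum.mu — σ1 onset /mtr/ (3C), coda /m/ ok; σ2 onset /m/, coda /∅/ ok → licit
zga — σ1 onset /zg/ (2C), coda /∅/ ok → licit
Licit: mvet, se, vkre.vvuk, wmla.rsa, szla, mtrum.mu, zga → 7.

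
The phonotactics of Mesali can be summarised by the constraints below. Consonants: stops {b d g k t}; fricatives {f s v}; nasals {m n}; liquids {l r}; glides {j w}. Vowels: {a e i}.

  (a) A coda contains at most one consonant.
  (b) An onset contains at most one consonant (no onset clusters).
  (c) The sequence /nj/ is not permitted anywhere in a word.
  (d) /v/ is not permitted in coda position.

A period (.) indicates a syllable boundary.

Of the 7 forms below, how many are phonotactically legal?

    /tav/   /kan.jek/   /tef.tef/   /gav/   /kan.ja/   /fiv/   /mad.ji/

2

/tav/ — violates constraint (d): syllable 1 coda contains /v/ → phonotactically illegal
/kan.jek/ — violates constraint (c): contains banned sequence /nj/ → phonotactically illegal
/tef.tef/ — σ1 onset /t/, coda /f/ ok; σ2 onset /t/, coda /f/ ok → phonotactically legal
/gav/ — violates constraint (d): syllable 1 coda contains /v/ → phonotactically illegal
/kan.ja/ — violates constraint (c): contains banned sequence /nj/ → phonotactically illegal
/fiv/ — violates constraint (d): syllable 1 coda contains /v/ → phonotactically illegal
/mad.ji/ — σ1 onset /m/, coda /d/ ok; σ2 onset /j/, coda /∅/ ok → phonotactically legal
Phonotactically legal: /tef.tef/, /mad.ji/ → 2.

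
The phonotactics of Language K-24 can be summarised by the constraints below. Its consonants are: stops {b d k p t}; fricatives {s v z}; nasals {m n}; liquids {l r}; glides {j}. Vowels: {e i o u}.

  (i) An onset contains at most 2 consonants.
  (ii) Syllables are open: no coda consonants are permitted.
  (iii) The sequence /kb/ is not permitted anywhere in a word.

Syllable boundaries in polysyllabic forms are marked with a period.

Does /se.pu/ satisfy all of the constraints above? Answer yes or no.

/se.pu/ — σ1 onset /s/, coda /∅/ ok; σ2 onset /p/, coda /∅/ ok → phonotactically legal

yes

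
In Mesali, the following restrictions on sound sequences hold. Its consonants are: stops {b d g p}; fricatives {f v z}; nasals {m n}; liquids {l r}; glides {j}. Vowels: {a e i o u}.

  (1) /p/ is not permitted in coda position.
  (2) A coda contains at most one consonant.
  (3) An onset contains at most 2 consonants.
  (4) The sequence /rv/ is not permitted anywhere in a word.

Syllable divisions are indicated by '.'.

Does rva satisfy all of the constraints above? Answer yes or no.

no

rva — violates constraint 4: contains banned sequence /rv/ → not permitted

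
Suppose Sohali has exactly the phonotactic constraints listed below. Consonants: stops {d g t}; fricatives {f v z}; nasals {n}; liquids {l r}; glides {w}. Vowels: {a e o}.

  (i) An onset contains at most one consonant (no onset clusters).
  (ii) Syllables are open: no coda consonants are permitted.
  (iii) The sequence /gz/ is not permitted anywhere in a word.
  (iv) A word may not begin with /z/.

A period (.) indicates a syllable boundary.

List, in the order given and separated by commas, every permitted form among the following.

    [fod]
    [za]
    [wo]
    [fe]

[fod] — violates constraint (ii): syllable 1 coda /d/ has 1 consonant (> 0) → not permitted
[za] — violates constraint (iv): word begins with /z/ → not permitted
[wo] — σ1 onset /w/, coda /∅/ ok → permitted
[fe] — σ1 onset /f/, coda /∅/ ok → permitted

[wo], [fe]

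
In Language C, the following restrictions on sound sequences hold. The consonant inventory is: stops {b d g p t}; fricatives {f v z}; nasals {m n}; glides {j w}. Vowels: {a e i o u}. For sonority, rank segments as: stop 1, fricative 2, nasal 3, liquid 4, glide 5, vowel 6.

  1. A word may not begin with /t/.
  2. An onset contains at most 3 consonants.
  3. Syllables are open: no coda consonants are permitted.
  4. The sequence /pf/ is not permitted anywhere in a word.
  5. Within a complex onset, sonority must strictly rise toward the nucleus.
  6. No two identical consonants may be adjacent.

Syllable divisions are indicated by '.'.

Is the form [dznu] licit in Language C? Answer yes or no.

[dznu] — σ1 onset /dzn/ (1→2→3 rises), coda /∅/ ok → licit

yes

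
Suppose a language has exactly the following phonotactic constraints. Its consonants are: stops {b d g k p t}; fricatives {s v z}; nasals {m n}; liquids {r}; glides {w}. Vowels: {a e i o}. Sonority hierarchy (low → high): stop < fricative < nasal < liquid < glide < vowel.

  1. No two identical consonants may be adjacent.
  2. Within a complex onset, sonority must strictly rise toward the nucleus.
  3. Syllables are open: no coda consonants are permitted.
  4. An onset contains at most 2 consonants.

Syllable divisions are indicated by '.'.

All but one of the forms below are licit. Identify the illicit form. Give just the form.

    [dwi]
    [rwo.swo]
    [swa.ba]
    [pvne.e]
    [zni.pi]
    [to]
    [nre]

[dwi] — σ1 onset /dw/ (1→5 rises), coda /∅/ ok → licit
[rwo.swo] — σ1 onset /rw/ (4→5 rises), coda /∅/ ok; σ2 onset /sw/ (2→5 rises), coda /∅/ ok → licit
[swa.ba] — σ1 onset /sw/ (2→5 rises), coda /∅/ ok; σ2 onset /b/, coda /∅/ ok → licit
[pvne.e] — violates constraint 4: syllable 1 onset /pvn/ has 3 consonants (> 2) → illicit
[zni.pi] — σ1 onset /zn/ (2→3 rises), coda /∅/ ok; σ2 onset /p/, coda /∅/ ok → licit
[to] — σ1 onset /t/, coda /∅/ ok → licit
[nre] — σ1 onset /nr/ (3→4 rises), coda /∅/ ok → licit

[pvne.e]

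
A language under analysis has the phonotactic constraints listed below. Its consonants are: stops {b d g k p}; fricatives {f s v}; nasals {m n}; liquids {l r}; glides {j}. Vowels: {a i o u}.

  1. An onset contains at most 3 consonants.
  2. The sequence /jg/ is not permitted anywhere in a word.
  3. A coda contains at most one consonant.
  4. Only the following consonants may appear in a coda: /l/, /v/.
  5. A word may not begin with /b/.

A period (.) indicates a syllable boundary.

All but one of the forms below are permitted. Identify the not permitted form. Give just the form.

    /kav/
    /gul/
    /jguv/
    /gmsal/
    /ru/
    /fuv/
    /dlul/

/kav/ — σ1 onset /k/, coda /v/ ok → permitted
/gul/ — σ1 onset /g/, coda /l/ ok → permitted
/jguv/ — violates constraint 2: contains banned sequence /jg/ → not permitted
/gmsal/ — σ1 onset /gms/ (3C), coda /l/ ok → permitted
/ru/ — σ1 onset /r/, coda /∅/ ok → permitted
/fuv/ — σ1 onset /f/, coda /v/ ok → permitted
/dlul/ — σ1 onset /dl/ (2C), coda /l/ ok → permitted

/jguv/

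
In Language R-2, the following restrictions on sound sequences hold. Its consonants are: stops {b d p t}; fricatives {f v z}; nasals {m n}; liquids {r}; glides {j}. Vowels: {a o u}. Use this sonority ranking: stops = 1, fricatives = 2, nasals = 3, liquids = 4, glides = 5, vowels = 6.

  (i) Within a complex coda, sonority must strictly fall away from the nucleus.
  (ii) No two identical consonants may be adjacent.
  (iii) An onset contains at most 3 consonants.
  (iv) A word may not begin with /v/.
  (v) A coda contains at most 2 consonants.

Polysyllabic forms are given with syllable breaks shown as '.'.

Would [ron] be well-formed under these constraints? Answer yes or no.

[ron] — σ1 onset /r/, coda /n/ ok → well-formed

yes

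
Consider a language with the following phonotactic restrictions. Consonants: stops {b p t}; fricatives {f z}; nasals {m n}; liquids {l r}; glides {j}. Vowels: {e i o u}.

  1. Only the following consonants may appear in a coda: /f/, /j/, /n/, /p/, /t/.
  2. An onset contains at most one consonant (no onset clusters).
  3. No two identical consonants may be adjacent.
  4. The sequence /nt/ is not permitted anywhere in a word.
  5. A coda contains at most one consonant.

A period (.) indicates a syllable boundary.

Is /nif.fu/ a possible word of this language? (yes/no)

/nif.fu/ — violates constraint 3: adjacent identical consonants /ff/ → phonotactically illegal

no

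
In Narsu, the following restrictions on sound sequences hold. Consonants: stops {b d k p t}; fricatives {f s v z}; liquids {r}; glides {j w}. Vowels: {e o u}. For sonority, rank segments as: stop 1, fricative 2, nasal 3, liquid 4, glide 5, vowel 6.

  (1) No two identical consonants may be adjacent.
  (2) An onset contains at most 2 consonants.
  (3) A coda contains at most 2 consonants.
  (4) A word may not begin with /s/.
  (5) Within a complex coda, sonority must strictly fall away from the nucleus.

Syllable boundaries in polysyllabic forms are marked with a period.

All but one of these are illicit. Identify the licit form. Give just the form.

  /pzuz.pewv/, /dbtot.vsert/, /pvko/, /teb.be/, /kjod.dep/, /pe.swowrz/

/pzuz.pewv/

/pzuz.pewv/ — σ1 onset /pz/ (2C), coda /z/ ok; σ2 onset /p/, coda /wv/ (5→2 falls) ok → licit
/dbtot.vsert/ — violates constraint 2: syllable 1 onset /dbt/ has 3 consonants (> 2) → illicit
/pvko/ — violates constraint 2: syllable 1 onset /pvk/ has 3 consonants (> 2) → illicit
/teb.be/ — violates constraint 1: adjacent identical consonants /bb/ → illicit
/kjod.dep/ — violates constraint 1: adjacent identical consonants /dd/ → illicit
/pe.swowrz/ — violates constraint 3: syllable 2 coda /wrz/ has 3 consonants (> 2) → illicit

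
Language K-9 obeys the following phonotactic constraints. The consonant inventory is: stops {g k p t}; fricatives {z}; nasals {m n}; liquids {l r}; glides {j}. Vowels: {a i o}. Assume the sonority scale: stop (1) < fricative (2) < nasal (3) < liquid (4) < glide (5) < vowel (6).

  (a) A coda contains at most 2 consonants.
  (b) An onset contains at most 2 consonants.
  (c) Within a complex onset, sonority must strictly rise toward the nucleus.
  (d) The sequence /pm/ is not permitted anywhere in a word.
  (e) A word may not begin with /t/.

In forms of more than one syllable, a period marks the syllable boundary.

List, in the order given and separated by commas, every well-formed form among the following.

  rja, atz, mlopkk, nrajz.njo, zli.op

rja, atz, nrajz.njo, zli.op

rja — σ1 onset /rj/ (4→5 rises), coda /∅/ ok → well-formed
atz — σ1 onset /∅/, coda /tz/ (2C) ok → well-formed
mlopkk — violates constraint (a): syllable 1 coda /pkk/ has 3 consonants (> 2) → ill-formed
nrajz.njo — σ1 onset /nr/ (3→4 rises), coda /jz/ (2C) ok; σ2 onset /nj/ (3→5 rises), coda /∅/ ok → well-formed
zli.op — σ1 onset /zl/ (2→4 rises), coda /∅/ ok; σ2 onset /∅/, coda /p/ ok → well-formed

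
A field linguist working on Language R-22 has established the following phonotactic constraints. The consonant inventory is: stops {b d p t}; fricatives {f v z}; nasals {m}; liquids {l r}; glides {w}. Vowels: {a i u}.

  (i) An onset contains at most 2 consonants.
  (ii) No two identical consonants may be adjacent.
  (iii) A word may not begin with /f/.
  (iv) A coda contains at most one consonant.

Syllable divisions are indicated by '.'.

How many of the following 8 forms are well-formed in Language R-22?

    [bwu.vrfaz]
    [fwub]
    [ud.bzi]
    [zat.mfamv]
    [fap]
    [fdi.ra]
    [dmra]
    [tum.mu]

1

[bwu.vrfaz] — violates constraint (i): syllable 2 onset /vrf/ has 3 consonants (> 2) → ill-formed
[fwub] — violates constraint (iii): word begins with /f/ → ill-formed
[ud.bzi] — σ1 onset /∅/, coda /d/ ok; σ2 onset /bz/ (2C), coda /∅/ ok → well-formed
[zat.mfamv] — violates constraint (iv): syllable 2 coda /mv/ has 2 consonants (> 1) → ill-formed
[fap] — violates constraint (iii): word begins with /f/ → ill-formed
[fdi.ra] — violates constraint (iii): word begins with /f/ → ill-formed
[dmra] — violates constraint (i): syllable 1 onset /dmr/ has 3 consonants (> 2) → ill-formed
[tum.mu] — violates constraint (ii): adjacent identical consonants /mm/ → ill-formed
Well-formed: [ud.bzi] → 1.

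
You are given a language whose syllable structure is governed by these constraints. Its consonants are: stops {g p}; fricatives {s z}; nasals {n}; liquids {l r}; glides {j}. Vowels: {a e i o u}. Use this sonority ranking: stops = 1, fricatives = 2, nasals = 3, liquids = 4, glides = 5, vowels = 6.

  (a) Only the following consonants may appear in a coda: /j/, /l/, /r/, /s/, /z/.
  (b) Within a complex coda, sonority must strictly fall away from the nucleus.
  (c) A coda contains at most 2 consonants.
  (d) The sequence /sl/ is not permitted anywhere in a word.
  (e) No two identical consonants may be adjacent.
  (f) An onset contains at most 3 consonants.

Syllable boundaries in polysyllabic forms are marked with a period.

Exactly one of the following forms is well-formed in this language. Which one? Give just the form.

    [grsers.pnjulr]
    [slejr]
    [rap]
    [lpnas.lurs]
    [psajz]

[grsers.pnjulr] — violates constraint (b): syllable 2 coda /lr/: /l/ (liquid, 4) → /r/ (liquid, 4) does not fall → ill-formed
[slejr] — violates constraint (d): contains banned sequence /sl/ → ill-formed
[rap] — violates constraint (a): syllable 1 coda contains /p/, which is not a licensed coda consonant → ill-formed
[lpnas.lurs] — violates constraint (d): contains banned sequence /sl/ → ill-formed
[psajz] — σ1 onset /ps/ (2C), coda /jz/ (5→2 falls) ok → well-formed

[psajz]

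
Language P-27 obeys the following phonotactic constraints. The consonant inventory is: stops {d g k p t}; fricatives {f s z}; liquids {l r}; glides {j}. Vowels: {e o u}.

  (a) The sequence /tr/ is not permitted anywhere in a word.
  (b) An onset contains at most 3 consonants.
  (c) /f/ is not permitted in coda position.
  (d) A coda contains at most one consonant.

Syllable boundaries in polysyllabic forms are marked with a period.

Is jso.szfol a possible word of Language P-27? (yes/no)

yes

jso.szfol — σ1 onset /js/ (2C), coda /∅/ ok; σ2 onset /szf/ (3C), coda /l/ ok → permitted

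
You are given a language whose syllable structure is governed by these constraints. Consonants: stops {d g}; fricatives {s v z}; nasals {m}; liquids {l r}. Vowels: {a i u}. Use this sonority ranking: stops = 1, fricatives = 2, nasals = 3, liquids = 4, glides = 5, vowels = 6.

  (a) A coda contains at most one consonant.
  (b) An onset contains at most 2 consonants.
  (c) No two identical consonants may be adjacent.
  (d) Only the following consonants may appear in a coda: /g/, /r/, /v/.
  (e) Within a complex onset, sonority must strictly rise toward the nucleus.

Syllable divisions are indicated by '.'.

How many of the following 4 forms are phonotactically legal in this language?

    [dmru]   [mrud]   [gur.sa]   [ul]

[dmru] — violates constraint (b): syllable 1 onset /dmr/ has 3 consonants (> 2) → phonotactically illegal
[mrud] — violates constraint (d): syllable 1 coda contains /d/, which is not a licensed coda consonant → phonotactically illegal
[gur.sa] — σ1 onset /g/, coda /r/ ok; σ2 onset /s/, coda /∅/ ok → phonotactically legal
[ul] — violates constraint (d): syllable 1 coda contains /l/, which is not a licensed coda consonant → phonotactically illegal
Phonotactically legal: [gur.sa] → 1.

1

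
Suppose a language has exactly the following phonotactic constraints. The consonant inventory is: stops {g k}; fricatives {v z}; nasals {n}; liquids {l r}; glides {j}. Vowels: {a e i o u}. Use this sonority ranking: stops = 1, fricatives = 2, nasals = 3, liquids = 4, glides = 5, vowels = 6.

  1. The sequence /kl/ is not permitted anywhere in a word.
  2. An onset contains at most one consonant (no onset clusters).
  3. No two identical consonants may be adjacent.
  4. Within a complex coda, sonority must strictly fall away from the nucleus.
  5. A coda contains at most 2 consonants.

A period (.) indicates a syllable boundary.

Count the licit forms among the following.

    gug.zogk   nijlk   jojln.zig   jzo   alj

0

gug.zogk — violates constraint 4: syllable 2 coda /gk/: /g/ (stop, 1) → /k/ (stop, 1) does not fall → illicit
nijlk — violates constraint 5: syllable 1 coda /jlk/ has 3 consonants (> 2) → illicit
jojln.zig — violates constraint 5: syllable 1 coda /jln/ has 3 consonants (> 2) → illicit
jzo — violates constraint 2: syllable 1 onset /jz/ has 2 consonants (> 1) → illicit
alj — violates constraint 4: syllable 1 coda /lj/: /l/ (liquid, 4) → /j/ (glide, 5) does not fall → illicit
No form is licit → 0.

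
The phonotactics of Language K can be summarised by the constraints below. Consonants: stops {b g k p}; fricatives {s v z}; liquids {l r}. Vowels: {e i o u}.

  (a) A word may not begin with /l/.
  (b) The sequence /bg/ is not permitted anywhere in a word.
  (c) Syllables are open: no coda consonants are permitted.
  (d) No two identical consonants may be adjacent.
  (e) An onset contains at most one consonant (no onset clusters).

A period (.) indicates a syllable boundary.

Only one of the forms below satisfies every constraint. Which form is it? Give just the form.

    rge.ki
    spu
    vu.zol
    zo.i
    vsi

zo.i

rge.ki — violates constraint (e): syllable 1 onset /rg/ has 2 consonants (> 1) → phonotactically illegal
spu — violates constraint (e): syllable 1 onset /sp/ has 2 consonants (> 1) → phonotactically illegal
vu.zol — violates constraint (c): syllable 2 coda /l/ has 1 consonant (> 0) → phonotactically illegal
zo.i — σ1 onset /z/, coda /∅/ ok; σ2 onset /∅/, coda /∅/ ok → phonotactically legal
vsi — violates constraint (e): syllable 1 onset /vs/ has 2 consonants (> 1) → phonotactically illegal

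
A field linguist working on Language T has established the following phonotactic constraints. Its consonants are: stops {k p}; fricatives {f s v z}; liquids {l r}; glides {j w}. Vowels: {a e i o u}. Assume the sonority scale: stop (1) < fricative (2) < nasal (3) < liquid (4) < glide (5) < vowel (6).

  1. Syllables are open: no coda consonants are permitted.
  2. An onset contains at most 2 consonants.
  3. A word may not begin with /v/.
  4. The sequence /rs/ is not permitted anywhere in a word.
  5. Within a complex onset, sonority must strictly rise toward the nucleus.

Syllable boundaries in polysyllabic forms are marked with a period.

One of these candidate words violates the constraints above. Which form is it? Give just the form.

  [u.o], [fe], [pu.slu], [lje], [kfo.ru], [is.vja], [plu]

[u.o] — σ1 onset /∅/, coda /∅/ ok; σ2 onset /∅/, coda /∅/ ok → licit
[fe] — σ1 onset /f/, coda /∅/ ok → licit
[pu.slu] — σ1 onset /p/, coda /∅/ ok; σ2 onset /sl/ (2→4 rises), coda /∅/ ok → licit
[lje] — σ1 onset /lj/ (4→5 rises), coda /∅/ ok → licit
[kfo.ru] — σ1 onset /kf/ (1→2 rises), coda /∅/ ok; σ2 onset /r/, coda /∅/ ok → licit
[is.vja] — violates constraint 1: syllable 1 coda /s/ has 1 consonant (> 0) → illicit
[plu] — σ1 onset /pl/ (1→4 rises), coda /∅/ ok → licit

[is.vja]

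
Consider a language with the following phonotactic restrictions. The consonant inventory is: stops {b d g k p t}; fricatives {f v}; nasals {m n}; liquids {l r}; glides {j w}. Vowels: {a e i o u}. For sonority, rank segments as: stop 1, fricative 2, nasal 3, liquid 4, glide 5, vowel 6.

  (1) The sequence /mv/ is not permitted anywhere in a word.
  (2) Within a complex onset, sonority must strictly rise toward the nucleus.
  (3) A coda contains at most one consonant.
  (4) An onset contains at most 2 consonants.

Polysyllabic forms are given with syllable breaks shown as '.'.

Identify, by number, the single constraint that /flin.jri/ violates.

2

/flin.jri/: syllable 2 onset /jr/: /j/ (glide, 5) → /r/ (liquid, 4) does not rise.
This is a violation of constraint 2: "Within a complex onset, sonority must strictly rise toward the nucleus."
The remaining constraints (1, 3, 4) are satisfied.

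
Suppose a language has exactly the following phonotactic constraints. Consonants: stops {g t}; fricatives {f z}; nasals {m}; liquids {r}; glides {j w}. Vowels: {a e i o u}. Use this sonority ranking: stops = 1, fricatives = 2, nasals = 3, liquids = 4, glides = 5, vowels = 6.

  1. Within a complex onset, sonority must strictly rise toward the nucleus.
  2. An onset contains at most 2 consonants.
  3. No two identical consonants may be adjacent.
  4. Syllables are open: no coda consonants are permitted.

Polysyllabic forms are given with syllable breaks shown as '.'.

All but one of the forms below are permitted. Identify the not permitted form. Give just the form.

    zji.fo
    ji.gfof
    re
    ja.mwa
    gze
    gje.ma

zji.fo — σ1 onset /zj/ (2→5 rises), coda /∅/ ok; σ2 onset /f/, coda /∅/ ok → permitted
ji.gfof — violates constraint 4: syllable 2 coda /f/ has 1 consonant (> 0) → not permitted
re — σ1 onset /r/, coda /∅/ ok → permitted
ja.mwa — σ1 onset /j/, coda /∅/ ok; σ2 onset /mw/ (3→5 rises), coda /∅/ ok → permitted
gze — σ1 onset /gz/ (1→2 rises), coda /∅/ ok → permitted
gje.ma — σ1 onset /gj/ (1→5 rises), coda /∅/ ok; σ2 onset /m/, coda /∅/ ok → permitted

ji.gfof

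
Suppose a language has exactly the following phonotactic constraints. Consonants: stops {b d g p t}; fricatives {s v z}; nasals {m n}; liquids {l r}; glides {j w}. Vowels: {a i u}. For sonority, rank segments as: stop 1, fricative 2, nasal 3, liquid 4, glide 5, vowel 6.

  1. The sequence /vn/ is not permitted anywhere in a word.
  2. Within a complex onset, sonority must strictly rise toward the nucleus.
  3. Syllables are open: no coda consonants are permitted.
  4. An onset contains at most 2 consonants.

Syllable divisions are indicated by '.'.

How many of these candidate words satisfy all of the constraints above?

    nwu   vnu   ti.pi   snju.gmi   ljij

nwu — σ1 onset /nw/ (3→5 rises), coda /∅/ ok → permitted
vnu — violates constraint 1: contains banned sequence /vn/ → not permitted
ti.pi — σ1 onset /t/, coda /∅/ ok; σ2 onset /p/, coda /∅/ ok → permitted
snju.gmi — violates constraint 4: syllable 1 onset /snj/ has 3 consonants (> 2) → not permitted
ljij — violates constraint 3: syllable 1 coda /j/ has 1 consonant (> 0) → not permitted
Permitted: nwu, ti.pi → 2.

2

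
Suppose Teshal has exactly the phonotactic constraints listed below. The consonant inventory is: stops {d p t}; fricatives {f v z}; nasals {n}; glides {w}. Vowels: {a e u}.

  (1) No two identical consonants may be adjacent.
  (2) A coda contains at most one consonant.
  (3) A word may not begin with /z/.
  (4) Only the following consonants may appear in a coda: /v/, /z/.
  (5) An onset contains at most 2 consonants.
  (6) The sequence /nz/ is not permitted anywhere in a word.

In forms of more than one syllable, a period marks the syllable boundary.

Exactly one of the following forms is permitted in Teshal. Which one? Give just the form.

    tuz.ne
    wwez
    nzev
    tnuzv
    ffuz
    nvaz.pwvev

tuz.ne — σ1 onset /t/, coda /z/ ok; σ2 onset /n/, coda /∅/ ok → permitted
wwez — violates constraint 1: adjacent identical consonants /ww/ → not permitted
nzev — violates constraint 6: contains banned sequence /nz/ → not permitted
tnuzv — violates constraint 2: syllable 1 coda /zv/ has 2 consonants (> 1) → not permitted
ffuz — violates constraint 1: adjacent identical consonants /ff/ → not permitted
nvaz.pwvev — violates constraint 5: syllable 2 onset /pwv/ has 3 consonants (> 2) → not permitted

tuz.ne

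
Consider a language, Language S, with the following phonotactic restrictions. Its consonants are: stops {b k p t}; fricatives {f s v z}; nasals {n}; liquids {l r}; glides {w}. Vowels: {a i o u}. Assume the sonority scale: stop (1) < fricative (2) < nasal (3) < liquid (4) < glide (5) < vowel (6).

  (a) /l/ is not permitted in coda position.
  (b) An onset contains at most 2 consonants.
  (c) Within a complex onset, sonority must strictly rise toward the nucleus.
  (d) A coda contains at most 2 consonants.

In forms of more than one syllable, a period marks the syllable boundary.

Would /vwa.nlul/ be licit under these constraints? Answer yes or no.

no

/vwa.nlul/ — violates constraint (a): syllable 2 coda contains /l/ → illicit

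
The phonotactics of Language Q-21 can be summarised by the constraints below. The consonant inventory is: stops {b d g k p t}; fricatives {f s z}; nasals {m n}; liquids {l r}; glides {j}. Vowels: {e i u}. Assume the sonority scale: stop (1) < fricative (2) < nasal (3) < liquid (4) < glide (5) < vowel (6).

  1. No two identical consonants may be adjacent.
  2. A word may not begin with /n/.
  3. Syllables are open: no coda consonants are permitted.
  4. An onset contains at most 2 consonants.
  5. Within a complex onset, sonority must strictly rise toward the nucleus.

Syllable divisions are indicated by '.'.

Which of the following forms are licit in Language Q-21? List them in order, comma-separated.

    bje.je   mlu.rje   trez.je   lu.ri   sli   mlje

bje.je, mlu.rje, lu.ri, sli

bje.je — σ1 onset /bj/ (1→5 rises), coda /∅/ ok; σ2 onset /j/, coda /∅/ ok → licit
mlu.rje — σ1 onset /ml/ (3→4 rises), coda /∅/ ok; σ2 onset /rj/ (4→5 rises), coda /∅/ ok → licit
trez.je — violates constraint 3: syllable 1 coda /z/ has 1 consonant (> 0) → illicit
lu.ri — σ1 onset /l/, coda /∅/ ok; σ2 onset /r/, coda /∅/ ok → licit
sli — σ1 onset /sl/ (2→4 rises), coda /∅/ ok → licit
mlje — violates constraint 4: syllable 1 onset /mlj/ has 3 consonants (> 2) → illicit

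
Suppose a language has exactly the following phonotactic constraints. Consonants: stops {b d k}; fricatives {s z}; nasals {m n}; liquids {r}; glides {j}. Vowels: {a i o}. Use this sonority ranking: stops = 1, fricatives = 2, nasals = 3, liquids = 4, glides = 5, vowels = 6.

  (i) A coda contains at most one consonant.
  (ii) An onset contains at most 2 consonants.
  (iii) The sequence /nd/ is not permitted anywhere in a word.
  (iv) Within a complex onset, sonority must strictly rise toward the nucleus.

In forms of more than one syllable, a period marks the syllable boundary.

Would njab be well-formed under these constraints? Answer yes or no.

yes

njab — σ1 onset /nj/ (3→5 rises), coda /b/ ok → well-formed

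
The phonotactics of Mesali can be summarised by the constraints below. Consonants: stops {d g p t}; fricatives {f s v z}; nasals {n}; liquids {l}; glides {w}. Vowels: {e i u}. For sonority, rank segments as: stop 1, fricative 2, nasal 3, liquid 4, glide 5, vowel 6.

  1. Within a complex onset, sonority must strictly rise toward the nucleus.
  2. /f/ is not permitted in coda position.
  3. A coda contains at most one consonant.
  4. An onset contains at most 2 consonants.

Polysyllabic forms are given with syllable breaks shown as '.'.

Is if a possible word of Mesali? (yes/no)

if — violates constraint 2: syllable 1 coda contains /f/ → phonotactically illegal

no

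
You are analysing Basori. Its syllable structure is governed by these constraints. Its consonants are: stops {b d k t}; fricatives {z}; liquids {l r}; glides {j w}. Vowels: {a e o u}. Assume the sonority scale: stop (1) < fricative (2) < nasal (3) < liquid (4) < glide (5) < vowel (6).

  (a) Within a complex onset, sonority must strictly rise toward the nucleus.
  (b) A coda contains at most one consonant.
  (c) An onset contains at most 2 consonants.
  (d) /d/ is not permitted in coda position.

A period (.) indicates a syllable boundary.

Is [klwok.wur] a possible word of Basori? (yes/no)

no

[klwok.wur] — violates constraint (c): syllable 1 onset /klw/ has 3 consonants (> 2) → ill-formed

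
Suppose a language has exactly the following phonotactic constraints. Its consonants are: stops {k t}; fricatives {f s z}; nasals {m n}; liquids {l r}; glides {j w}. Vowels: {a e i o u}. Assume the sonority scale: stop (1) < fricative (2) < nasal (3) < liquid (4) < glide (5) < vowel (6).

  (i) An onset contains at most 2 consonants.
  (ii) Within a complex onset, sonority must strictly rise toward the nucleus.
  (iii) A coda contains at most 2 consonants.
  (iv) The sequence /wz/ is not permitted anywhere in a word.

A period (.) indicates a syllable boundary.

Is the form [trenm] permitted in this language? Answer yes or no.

[trenm] — σ1 onset /tr/ (1→4 rises), coda /nm/ (2C) ok → permitted

yes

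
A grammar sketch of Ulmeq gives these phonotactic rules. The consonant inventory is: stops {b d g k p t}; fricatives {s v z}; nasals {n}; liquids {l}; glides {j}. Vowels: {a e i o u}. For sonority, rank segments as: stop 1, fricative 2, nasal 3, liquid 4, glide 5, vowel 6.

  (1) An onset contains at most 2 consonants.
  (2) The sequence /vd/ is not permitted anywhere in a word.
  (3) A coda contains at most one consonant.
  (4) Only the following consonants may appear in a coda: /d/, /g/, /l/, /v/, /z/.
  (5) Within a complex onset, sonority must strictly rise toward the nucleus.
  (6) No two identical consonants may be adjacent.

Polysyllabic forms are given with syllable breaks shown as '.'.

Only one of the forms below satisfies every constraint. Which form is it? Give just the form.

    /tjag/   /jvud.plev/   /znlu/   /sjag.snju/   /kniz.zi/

/tjag/

/tjag/ — σ1 onset /tj/ (1→5 rises), coda /g/ ok → permitted
/jvud.plev/ — violates constraint 5: syllable 1 onset /jv/: /j/ (glide, 5) → /v/ (fricative, 2) does not rise → not permitted
/znlu/ — violates constraint 1: syllable 1 onset /znl/ has 3 consonants (> 2) → not permitted
/sjag.snju/ — violates constraint 1: syllable 2 onset /snj/ has 3 consonants (> 2) → not permitted
/kniz.zi/ — violates constraint 6: adjacent identical consonants /zz/ → not permitted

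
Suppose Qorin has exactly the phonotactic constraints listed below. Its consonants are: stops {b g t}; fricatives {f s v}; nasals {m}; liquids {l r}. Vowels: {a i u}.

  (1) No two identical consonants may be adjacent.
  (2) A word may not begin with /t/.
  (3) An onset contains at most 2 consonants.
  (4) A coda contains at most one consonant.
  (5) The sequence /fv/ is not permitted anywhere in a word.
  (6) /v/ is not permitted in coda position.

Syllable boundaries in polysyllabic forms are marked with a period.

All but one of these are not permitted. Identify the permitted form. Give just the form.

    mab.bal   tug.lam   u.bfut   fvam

mab.bal — violates constraint 1: adjacent identical consonants /bb/ → not permitted
tug.lam — violates constraint 2: word begins with /t/ → not permitted
u.bfut — σ1 onset /∅/, coda /∅/ ok; σ2 onset /bf/ (2C), coda /t/ ok → permitted
fvam — violates constraint 5: contains banned sequence /fv/ → not permitted

u.bfut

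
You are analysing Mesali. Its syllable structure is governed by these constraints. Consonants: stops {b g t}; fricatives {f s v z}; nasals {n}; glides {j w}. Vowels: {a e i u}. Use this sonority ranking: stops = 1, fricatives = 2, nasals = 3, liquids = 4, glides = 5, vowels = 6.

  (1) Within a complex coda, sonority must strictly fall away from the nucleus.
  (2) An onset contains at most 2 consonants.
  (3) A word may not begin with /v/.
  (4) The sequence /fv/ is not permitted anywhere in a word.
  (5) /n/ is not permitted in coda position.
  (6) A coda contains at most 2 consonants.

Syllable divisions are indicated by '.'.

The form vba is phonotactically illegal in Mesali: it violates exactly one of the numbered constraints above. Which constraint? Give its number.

vba: word begins with /v/.
This is a violation of constraint 3: "A word may not begin with /v/."
The remaining constraints (1, 2, 4, 5, 6) are satisfied.

3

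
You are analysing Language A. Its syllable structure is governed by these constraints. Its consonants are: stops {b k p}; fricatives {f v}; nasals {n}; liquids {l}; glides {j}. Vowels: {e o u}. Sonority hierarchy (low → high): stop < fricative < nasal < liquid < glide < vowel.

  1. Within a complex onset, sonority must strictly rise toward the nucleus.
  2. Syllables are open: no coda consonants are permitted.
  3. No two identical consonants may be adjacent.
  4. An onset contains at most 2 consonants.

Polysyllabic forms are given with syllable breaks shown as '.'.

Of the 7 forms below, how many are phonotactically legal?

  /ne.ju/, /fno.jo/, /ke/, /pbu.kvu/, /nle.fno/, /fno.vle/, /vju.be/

/ne.ju/ — σ1 onset /n/, coda /∅/ ok; σ2 onset /j/, coda /∅/ ok → phonotactically legal
/fno.jo/ — σ1 onset /fn/ (2→3 rises), coda /∅/ ok; σ2 onset /j/, coda /∅/ ok → phonotactically legal
/ke/ — σ1 onset /k/, coda /∅/ ok → phonotactically legal
/pbu.kvu/ — violates constraint 1: syllable 1 onset /pb/: /p/ (stop, 1) → /b/ (stop, 1) does not rise → phonotactically illegal
/nle.fno/ — σ1 onset /nl/ (3→4 rises), coda /∅/ ok; σ2 onset /fn/ (2→3 rises), coda /∅/ ok → phonotactically legal
/fno.vle/ — σ1 onset /fn/ (2→3 rises), coda /∅/ ok; σ2 onset /vl/ (2→4 rises), coda /∅/ ok → phonotactically legal
/vju.be/ — σ1 onset /vj/ (2→5 rises), coda /∅/ ok; σ2 onset /b/, coda /∅/ ok → phonotactically legal
Phonotactically legal: /ne.ju/, /fno.jo/, /ke/, /nle.fno/, /fno.vle/, /vju.be/ → 6.

6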